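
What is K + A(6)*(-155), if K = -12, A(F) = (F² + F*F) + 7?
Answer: -12257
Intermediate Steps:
A(F) = 7 + 2*F² (A(F) = (F² + F²) + 7 = 2*F² + 7 = 7 + 2*F²)
K + A(6)*(-155) = -12 + (7 + 2*6²)*(-155) = -12 + (7 + 2*36)*(-155) = -12 + (7 + 72)*(-155) = -12 + 79*(-155) = -12 - 12245 = -12257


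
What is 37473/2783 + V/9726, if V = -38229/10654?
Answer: 1294291998995/96125565844 ≈ 13.465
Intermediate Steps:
V = -38229/10654 (V = -38229*1/10654 = -38229/10654 ≈ -3.5882)
37473/2783 + V/9726 = 37473/2783 - 38229/10654/9726 = 37473*(1/2783) - 38229/10654*1/9726 = 37473/2783 - 12743/34540268 = 1294291998995/96125565844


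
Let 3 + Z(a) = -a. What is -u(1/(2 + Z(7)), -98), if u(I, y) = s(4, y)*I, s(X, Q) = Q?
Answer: -49/4 ≈ -12.250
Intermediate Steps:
Z(a) = -3 - a
u(I, y) = I*y (u(I, y) = y*I = I*y)
-u(1/(2 + Z(7)), -98) = -(-98)/(2 + (-3 - 1*7)) = -(-98)/(2 + (-3 - 7)) = -(-98)/(2 - 10) = -(-98)/(-8) = -(-1)*(-98)/8 = -1*49/4 = -49/4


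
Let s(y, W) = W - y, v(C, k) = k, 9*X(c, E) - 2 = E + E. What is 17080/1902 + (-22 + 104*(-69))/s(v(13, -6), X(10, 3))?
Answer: -30539101/29481 ≈ -1035.9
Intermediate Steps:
X(c, E) = 2/9 + 2*E/9 (X(c, E) = 2/9 + (E + E)/9 = 2/9 + (2*E)/9 = 2/9 + 2*E/9)
17080/1902 + (-22 + 104*(-69))/s(v(13, -6), X(10, 3)) = 17080/1902 + (-22 + 104*(-69))/((2/9 + (2/9)*3) - 1*(-6)) = 17080*(1/1902) + (-22 - 7176)/((2/9 + ⅔) + 6) = 8540/951 - 7198/(8/9 + 6) = 8540/951 - 7198/62/9 = 8540/951 - 7198*9/62 = 8540/951 - 32391/31 = -30539101/29481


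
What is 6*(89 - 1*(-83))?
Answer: 1032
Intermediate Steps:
6*(89 - 1*(-83)) = 6*(89 + 83) = 6*172 = 1032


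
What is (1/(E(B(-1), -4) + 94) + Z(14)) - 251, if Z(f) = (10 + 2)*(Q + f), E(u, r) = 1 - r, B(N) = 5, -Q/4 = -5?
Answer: 15544/99 ≈ 157.01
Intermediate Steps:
Q = 20 (Q = -4*(-5) = 20)
Z(f) = 240 + 12*f (Z(f) = (10 + 2)*(20 + f) = 12*(20 + f) = 240 + 12*f)
(1/(E(B(-1), -4) + 94) + Z(14)) - 251 = (1/((1 - 1*(-4)) + 94) + (240 + 12*14)) - 251 = (1/((1 + 4) + 94) + (240 + 168)) - 251 = (1/(5 + 94) + 408) - 251 = (1/99 + 408) - 251 = 40393/99 - 251 = 15544/99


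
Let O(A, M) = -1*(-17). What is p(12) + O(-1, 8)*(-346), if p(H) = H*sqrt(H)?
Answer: -5882 + 24*sqrt(3) ≈ -5840.4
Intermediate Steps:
O(A, M) = 17
p(H) = H**(3/2)
p(12) + O(-1, 8)*(-346) = 12**(3/2) + 17*(-346) = 24*sqrt(3) - 5882 = -5882 + 24*sqrt(3)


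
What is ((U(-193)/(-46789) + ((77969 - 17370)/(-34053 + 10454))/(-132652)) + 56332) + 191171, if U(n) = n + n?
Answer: 36251972990681431255/146470837846372 ≈ 2.4750e+5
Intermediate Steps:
U(n) = 2*n
((U(-193)/(-46789) + ((77969 - 17370)/(-34053 + 10454))/(-132652)) + 56332) + 191171 = (((2*(-193))/(-46789) + ((77969 - 17370)/(-34053 + 10454))/(-132652)) + 56332) + 191171 = ((-386*(-1/46789) + (60599/(-23599))*(-1/132652)) + 56332) + 191171 = ((386/46789 + (60599*(-1/23599))*(-1/132652)) + 56332) + 191171 = ((386/46789 - 60599/23599*(-1/132652)) + 56332) + 191171 = ((386/46789 + 60599/3130454548) + 56332) + 191171 = (1211190822139/146470837846372 + 56332) + 191171 = 8250996448752649643/146470837846372 + 191171 = 36251972990681431255/146470837846372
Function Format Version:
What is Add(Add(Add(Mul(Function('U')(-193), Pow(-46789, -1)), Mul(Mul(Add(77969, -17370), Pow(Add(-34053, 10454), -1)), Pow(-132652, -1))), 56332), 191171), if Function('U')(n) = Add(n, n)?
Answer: Rational(36251972990681431255, 146470837846372) ≈ 2.4750e+5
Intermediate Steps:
Function('U')(n) = Mul(2, n)
Add(Add(Add(Mul(Function('U')(-193), Pow(-46789, -1)), Mul(Mul(Add(77969, -17370), Pow(Add(-34053, 10454), -1)), Pow(-132652, -1))), 56332), 191171) = Add(Add(Add(Mul(Mul(2, -193), Pow(-46789, -1)), Mul(Mul(Add(77969, -17370), Pow(Add(-34053, 10454), -1)), Pow(-132652, -1))), 56332), 191171) = Add(Add(Add(Mul(-386, Rational(-1, 46789)), Mul(Mul(60599, Pow(-23599, -1)), Rational(-1, 132652))), 56332), 191171) = Add(Add(Add(Rational(386, 46789), Mul(Mul(60599, Rational(-1, 23599)), Rational(-1, 132652))), 56332), 191171) = Add(Add(Add(Rational(386, 46789), Mul(Rational(-60599, 23599), Rational(-1, 132652))), 56332), 191171) = Add(Add(Add(Rational(386, 46789), Rational(60599, 3130454548)), 56332), 191171) = Add(Add(Rational(1211190822139, 146470837846372), 56332), 191171) = Add(Rational(8250996448752649643, 146470837846372), 191171) = Rational(36251972990681431255, 146470837846372)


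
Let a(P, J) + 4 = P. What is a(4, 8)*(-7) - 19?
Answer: -19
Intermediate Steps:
a(P, J) = -4 + P
a(4, 8)*(-7) - 19 = (-4 + 4)*(-7) - 19 = 0*(-7) - 19 = 0 - 19 = -19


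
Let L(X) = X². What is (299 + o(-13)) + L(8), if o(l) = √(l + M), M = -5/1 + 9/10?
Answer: 363 + 3*I*√190/10 ≈ 363.0 + 4.1352*I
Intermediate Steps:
M = -41/10 (M = -5*1 + 9*(⅒) = -5 + 9/10 = -41/10 ≈ -4.1000)
o(l) = √(-41/10 + l) (o(l) = √(l - 41/10) = √(-41/10 + l))
(299 + o(-13)) + L(8) = (299 + √(-410 + 100*(-13))/10) + 8² = (299 + √(-410 - 1300)/10) + 64 = (299 + √(-1710)/10) + 64 = (299 + (3*I*√190)/10) + 64 = (299 + 3*I*√190/10) + 64 = 363 + 3*I*√190/10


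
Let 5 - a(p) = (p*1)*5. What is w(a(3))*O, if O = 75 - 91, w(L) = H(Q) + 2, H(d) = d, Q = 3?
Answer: -80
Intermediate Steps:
a(p) = 5 - 5*p (a(p) = 5 - p*1*5 = 5 - p*5 = 5 - 5*p)
w(L) = 5 (w(L) = 3 + 2 = 5)
O = -16
w(a(3))*O = 5*(-16) = -80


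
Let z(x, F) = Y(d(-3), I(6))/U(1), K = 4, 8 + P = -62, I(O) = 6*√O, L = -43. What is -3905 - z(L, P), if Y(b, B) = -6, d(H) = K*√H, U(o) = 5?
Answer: -19519/5 ≈ -3903.8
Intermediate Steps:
P = -70 (P = -8 - 62 = -70)
d(H) = 4*√H
z(x, F) = -6/5
-3905 - z(L, P) = -3905 - 1*(-6/5) = -3905 + 6/5 = -19519/5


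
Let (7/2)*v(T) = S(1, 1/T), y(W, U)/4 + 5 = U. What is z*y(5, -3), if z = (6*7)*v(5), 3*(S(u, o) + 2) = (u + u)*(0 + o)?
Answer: 3584/5 ≈ 716.80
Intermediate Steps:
y(W, U) = -20 + 4*U
S(u, o) = -2 + 2*o*u/3 (S(u, o) = -2 + ((u + u)*(0 + o))/3 = -2 + ((2*u)*o)/3 = -2 + (2*o*u)/3 = -2 + 2*o*u/3)
v(T) = -4/7 + 4/(21*T) (v(T) = 2*(-2 + (⅔)*(1/T)*1)/7 = 2*(-2 + (⅔)*1/T)/7 = 2*(-2 + 2/(3*T))/7 = -4/7 + 4/(21*T))
z = -112/5 (z = (6*7)*((4/21)*(1 - 3*5)/5) = 42*((4/21)*(⅕)*(1 - 15)) = 42*((4/21)*(⅕)*(-14)) = 42*(-8/15) = -112/5 ≈ -22.400)
z*y(5, -3) = -112*(-20 + 4*(-3))/5 = -112*(-20 - 12)/5 = -112/5*(-32) = 3584/5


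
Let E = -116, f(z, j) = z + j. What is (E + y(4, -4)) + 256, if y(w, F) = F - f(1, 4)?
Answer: 131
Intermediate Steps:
f(z, j) = j + z
y(w, F) = -5 + F (y(w, F) = F - (4 + 1) = F - 1*5 = F - 5 = -5 + F)
(E + y(4, -4)) + 256 = (-116 + (-5 - 4)) + 256 = (-116 - 9) + 256 = -125 + 256 = 131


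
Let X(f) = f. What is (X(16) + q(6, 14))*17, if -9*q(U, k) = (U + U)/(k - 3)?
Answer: 8908/33 ≈ 269.94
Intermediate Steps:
q(U, k) = -2*U/(9*(-3 + k)) (q(U, k) = -(U + U)/(9*(k - 3)) = -2*U/(9*(-3 + k)))
(X(16) + q(6, 14))*17 = (16 - 2*6/(-27 + 9*14))*17 = (16 - 2*6/(-27 + 126))*17 = (16 - 2*6/99)*17 = (16 - 2*6*1/99)*17 = (16 - 4/33)*17 = (524/33)*17 = 8908/33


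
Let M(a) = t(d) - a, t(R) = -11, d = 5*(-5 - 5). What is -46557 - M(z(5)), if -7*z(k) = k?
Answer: -325827/7 ≈ -46547.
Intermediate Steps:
d = -50 (d = 5*(-10) = -50)
z(k) = -k/7
M(a) = -11 - a
-46557 - M(z(5)) = -46557 - (-11 - (-1)*5/7) = -46557 - (-11 - 1*(-5/7)) = -46557 - (-11 + 5/7) = -46557 - 1*(-72/7) = -46557 + 72/7 = -325827/7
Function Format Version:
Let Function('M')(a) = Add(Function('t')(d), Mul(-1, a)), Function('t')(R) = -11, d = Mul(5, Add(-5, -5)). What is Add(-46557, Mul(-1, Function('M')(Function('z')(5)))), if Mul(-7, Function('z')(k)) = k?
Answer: Rational(-325827, 7) ≈ -46547.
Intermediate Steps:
d = -50 (d = Mul(5, -10) = -50)
Function('z')(k) = Mul(Rational(-1, 7), k)
Function('M')(a) = Add(-11, Mul(-1, a))
Add(-46557, Mul(-1, Function('M')(Function('z')(5)))) = Add(-46557, Mul(-1, Add(-11, Mul(-1, Mul(Rational(-1, 7), 5))))) = Add(-46557, Mul(-1, Add(-11, Mul(-1, Rational(-5, 7))))) = Add(-46557, Mul(-1, Add(-11, Rational(5, 7)))) = Add(-46557, Mul(-1, Rational(-72, 7))) = Add(-46557, Rational(72, 7)) = Rational(-325827, 7)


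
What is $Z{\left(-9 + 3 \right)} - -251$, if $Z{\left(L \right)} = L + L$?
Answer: $239$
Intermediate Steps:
$Z{\left(L \right)} = 2 L$
$Z{\left(-9 + 3 \right)} - -251 = 2 \left(-9 + 3\right) - -251 = 2 \left(-6\right) + 251 = -12 + 251 = 239$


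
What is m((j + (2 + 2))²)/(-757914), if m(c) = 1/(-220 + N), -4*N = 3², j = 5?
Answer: 2/336892773 ≈ 5.9366e-9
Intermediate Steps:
N = -9/4 (N = -¼*3² = -¼*9 = -9/4 ≈ -2.2500)
m(c) = -4/889 (m(c) = 1/(-220 - 9/4) = 1/(-889/4) = -4/889)
m((j + (2 + 2))²)/(-757914) = -4/889/(-757914) = -4/889*(-1/757914) = 2/336892773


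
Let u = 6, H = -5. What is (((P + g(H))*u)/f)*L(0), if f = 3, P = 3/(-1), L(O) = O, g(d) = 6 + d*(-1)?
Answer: 0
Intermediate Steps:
g(d) = 6 - d
P = -3 (P = 3*(-1) = -3)
(((P + g(H))*u)/f)*L(0) = (((-3 + (6 - 1*(-5)))*6)/3)*0 = (((-3 + (6 + 5))*6)*(1/3))*0 = (((-3 + 11)*6)*(1/3))*0 = ((8*6)*(1/3))*0 = (48*(1/3))*0 = 16*0 = 0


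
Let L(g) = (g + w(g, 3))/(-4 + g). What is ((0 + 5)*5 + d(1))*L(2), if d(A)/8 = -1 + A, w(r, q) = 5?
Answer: -175/2 ≈ -87.500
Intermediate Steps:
L(g) = (5 + g)/(-4 + g) (L(g) = (g + 5)/(-4 + g) = (5 + g)/(-4 + g))
d(A) = -8 + 8*A (d(A) = 8*(-1 + A) = -8 + 8*A)
((0 + 5)*5 + d(1))*L(2) = ((0 + 5)*5 + (-8 + 8*1))*((5 + 2)/(-4 + 2)) = (5*5 + (-8 + 8))*(7/(-2)) = (25 + 0)*(-½*7) = 25*(-7/2) = -175/2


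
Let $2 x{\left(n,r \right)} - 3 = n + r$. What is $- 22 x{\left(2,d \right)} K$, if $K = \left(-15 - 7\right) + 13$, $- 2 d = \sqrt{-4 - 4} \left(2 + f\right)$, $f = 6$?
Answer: $495 - 792 i \sqrt{2} \approx 495.0 - 1120.1 i$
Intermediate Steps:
$d = - 8 i \sqrt{2}$ ($d = - \frac{\sqrt{-4 - 4} \left(2 + 6\right)}{2} = - \frac{\sqrt{-8} \cdot 8}{2} = - \frac{2 i \sqrt{2} \cdot 8}{2} = - \frac{16 i \sqrt{2}}{2} = - 8 i \sqrt{2} \approx - 11.314 i$)
$x{\left(n,r \right)} = \frac{3}{2} + \frac{n}{2} + \frac{r}{2}$ ($x{\left(n,r \right)} = \frac{3}{2} + \frac{n + r}{2} = \frac{3}{2} + \left(\frac{n}{2} + \frac{r}{2}\right) = \frac{3}{2} + \frac{n}{2} + \frac{r}{2}$)
$K = -9$ ($K = -22 + 13 = -9$)
$- 22 x{\left(2,d \right)} K = - 22 \left(\frac{3}{2} + \frac{1}{2} \cdot 2 + \frac{\left(-8\right) i \sqrt{2}}{2}\right) \left(-9\right) = - 22 \left(\frac{3}{2} + 1 - 4 i \sqrt{2}\right) \left(-9\right) = - 22 \left(\frac{5}{2} - 4 i \sqrt{2}\right) \left(-9\right) = \left(-55 + 88 i \sqrt{2}\right) \left(-9\right) = 495 - 792 i \sqrt{2}$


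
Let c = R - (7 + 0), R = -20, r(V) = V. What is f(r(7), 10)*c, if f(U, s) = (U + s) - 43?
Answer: 702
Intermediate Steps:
f(U, s) = -43 + U + s
c = -27 (c = -20 - (7 + 0) = -20 - 1*7 = -20 - 7 = -27)
f(r(7), 10)*c = (-43 + 7 + 10)*(-27) = -26*(-27) = 702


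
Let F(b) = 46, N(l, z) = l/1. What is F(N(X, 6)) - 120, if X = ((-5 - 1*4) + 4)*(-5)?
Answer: -74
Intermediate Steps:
X = 25 (X = ((-5 - 4) + 4)*(-5) = (-9 + 4)*(-5) = -5*(-5) = 25)
N(l, z) = l (N(l, z) = l*1 = l)
F(N(X, 6)) - 120 = 46 - 120 = -74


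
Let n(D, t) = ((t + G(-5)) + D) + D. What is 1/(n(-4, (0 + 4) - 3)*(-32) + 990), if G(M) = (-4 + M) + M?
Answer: 1/1662 ≈ 0.00060168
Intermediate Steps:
G(M) = -4 + 2*M
n(D, t) = -14 + t + 2*D (n(D, t) = ((t + (-4 + 2*(-5))) + D) + D = ((t + (-4 - 10)) + D) + D = ((t - 14) + D) + D = ((-14 + t) + D) + D = (-14 + D + t) + D = -14 + t + 2*D)
1/(n(-4, (0 + 4) - 3)*(-32) + 990) = 1/((-14 + ((0 + 4) - 3) + 2*(-4))*(-32) + 990) = 1/((-14 + (4 - 3) - 8)*(-32) + 990) = 1/((-14 + 1 - 8)*(-32) + 990) = 1/(-21*(-32) + 990) = 1/(672 + 990) = 1/1662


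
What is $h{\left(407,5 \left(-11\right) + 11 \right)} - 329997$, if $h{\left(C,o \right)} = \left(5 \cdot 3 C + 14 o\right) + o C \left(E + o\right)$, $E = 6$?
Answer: $355996$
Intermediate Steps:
$h{\left(C,o \right)} = 14 o + 15 C + C o \left(6 + o\right)$ ($h{\left(C,o \right)} = \left(5 \cdot 3 C + 14 o\right) + o C \left(6 + o\right) = \left(15 C + 14 o\right) + C o \left(6 + o\right) = \left(14 o + 15 C\right) + C o \left(6 + o\right) = 14 o + 15 C + C o \left(6 + o\right)$)
$h{\left(407,5 \left(-11\right) + 11 \right)} - 329997 = \left(14 \left(5 \left(-11\right) + 11\right) + 15 \cdot 407 + 407 \left(5 \left(-11\right) + 11\right)^{2} + 6 \cdot 407 \left(5 \left(-11\right) + 11\right)\right) - 329997 = \left(14 \left(-55 + 11\right) + 6105 + 407 \left(-55 + 11\right)^{2} + 6 \cdot 407 \left(-55 + 11\right)\right) - 329997 = \left(14 \left(-44\right) + 6105 + 407 \left(-44\right)^{2} + 6 \cdot 407 \left(-44\right)\right) - 329997 = \left(-616 + 6105 + 407 \cdot 1936 - 107448\right) - 329997 = \left(-616 + 6105 + 787952 - 107448\right) - 329997 = 685993 - 329997 = 355996$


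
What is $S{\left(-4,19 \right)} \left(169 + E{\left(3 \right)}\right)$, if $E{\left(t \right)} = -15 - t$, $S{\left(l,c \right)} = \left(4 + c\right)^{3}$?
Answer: $1837217$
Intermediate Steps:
$S{\left(-4,19 \right)} \left(169 + E{\left(3 \right)}\right) = \left(4 + 19\right)^{3} \left(169 - 18\right) = 23^{3} \left(169 - 18\right) = 12167 \left(169 - 18\right) = 12167 \cdot 151 = 1837217$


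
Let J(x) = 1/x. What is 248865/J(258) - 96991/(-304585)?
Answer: 19556540971441/304585 ≈ 6.4207e+7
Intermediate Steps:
248865/J(258) - 96991/(-304585) = 248865/(1/258) - 96991/(-304585) = 248865/(1/258) - 96991*(-1/304585) = 248865*258 + 96991/304585 = 64207170 + 96991/304585 = 19556540971441/304585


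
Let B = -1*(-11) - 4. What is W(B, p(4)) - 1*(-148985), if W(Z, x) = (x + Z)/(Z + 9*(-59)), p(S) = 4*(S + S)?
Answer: 78068101/524 ≈ 1.4899e+5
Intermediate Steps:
p(S) = 8*S (p(S) = 4*(2*S) = 8*S)
B = 7 (B = 11 - 4 = 7)
W(Z, x) = (Z + x)/(-531 + Z) (W(Z, x) = (Z + x)/(Z - 531) = (Z + x)/(-531 + Z))
W(B, p(4)) - 1*(-148985) = (7 + 8*4)/(-531 + 7) - 1*(-148985) = (7 + 32)/(-524) + 148985 = -1/524*39 + 148985 = -39/524 + 148985 = 78068101/524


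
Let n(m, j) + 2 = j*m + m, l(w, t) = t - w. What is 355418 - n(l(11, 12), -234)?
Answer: 355653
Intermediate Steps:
n(m, j) = -2 + m + j*m (n(m, j) = -2 + (j*m + m) = -2 + (m + j*m) = -2 + m + j*m)
355418 - n(l(11, 12), -234) = 355418 - (-2 + (12 - 1*11) - 234*(12 - 1*11)) = 355418 - (-2 + (12 - 11) - 234*(12 - 11)) = 355418 - (-2 + 1 - 234*1) = 355418 - (-2 + 1 - 234) = 355418 - 1*(-235) = 355418 + 235 = 355653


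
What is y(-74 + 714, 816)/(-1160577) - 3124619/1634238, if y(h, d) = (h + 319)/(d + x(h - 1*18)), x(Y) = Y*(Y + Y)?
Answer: -17339019555033157/9068652729746632 ≈ -1.9120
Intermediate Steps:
x(Y) = 2*Y**2 (x(Y) = Y*(2*Y) = 2*Y**2)
y(h, d) = (319 + h)/(d + 2*(-18 + h)**2) (y(h, d) = (h + 319)/(d + 2*(h - 1*18)**2) = (319 + h)/(d + 2*(h - 18)**2) = (319 + h)/(d + 2*(-18 + h)**2))
y(-74 + 714, 816)/(-1160577) - 3124619/1634238 = ((319 + (-74 + 714))/(816 + 2*(-18 + (-74 + 714))**2))/(-1160577) - 3124619/1634238 = ((319 + 640)/(816 + 2*(-18 + 640)**2))*(-1/1160577) - 3124619*1/1634238 = (959/(816 + 2*622**2))*(-1/1160577) - 3124619/1634238 = (959/(816 + 2*386884))*(-1/1160577) - 3124619/1634238 = (959/(816 + 773768))*(-1/1160577) - 3124619/1634238 = (959/774584)*(-1/1160577) - 3124619/1634238 = -959/898964374968 - 3124619/1634238 = -17339019555033157/9068652729746632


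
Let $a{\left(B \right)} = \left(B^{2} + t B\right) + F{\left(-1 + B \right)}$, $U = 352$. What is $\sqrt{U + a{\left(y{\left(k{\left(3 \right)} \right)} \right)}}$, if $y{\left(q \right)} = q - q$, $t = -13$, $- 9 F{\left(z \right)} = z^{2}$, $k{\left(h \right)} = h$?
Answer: $\frac{\sqrt{3167}}{3} \approx 18.759$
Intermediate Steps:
$F{\left(z \right)} = - \frac{z^{2}}{9}$
$y{\left(q \right)} = 0$
$a{\left(B \right)} = B^{2} - 13 B - \frac{\left(-1 + B\right)^{2}}{9}$ ($a{\left(B \right)} = \left(B^{2} - 13 B\right) - \frac{\left(-1 + B\right)^{2}}{9} = B^{2} - 13 B - \frac{\left(-1 + B\right)^{2}}{9}$)
$\sqrt{U + a{\left(y{\left(k{\left(3 \right)} \right)} \right)}} = \sqrt{352 - \left(\frac{1}{9} - \frac{8 \cdot 0^{2}}{9}\right)} = \sqrt{352 + \left(- \frac{1}{9} + 0 + \frac{8}{9} \cdot 0\right)} = \sqrt{352 + \left(- \frac{1}{9} + 0 + 0\right)} = \sqrt{352 - \frac{1}{9}} = \sqrt{\frac{3167}{9}} = \frac{\sqrt{3167}}{3}$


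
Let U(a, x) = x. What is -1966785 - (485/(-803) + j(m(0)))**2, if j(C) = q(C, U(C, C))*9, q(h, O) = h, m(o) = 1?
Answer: -1268246123629/644809 ≈ -1.9669e+6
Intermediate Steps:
j(C) = 9*C (j(C) = C*9 = 9*C)
-1966785 - (485/(-803) + j(m(0)))**2 = -1966785 - (485/(-803) + 9*1)**2 = -1966785 - (485*(-1/803) + 9)**2 = -1966785 - (-485/803 + 9)**2 = -1966785 - (6742/803)**2 = -1966785 - 1*45454564/644809 = -1966785 - 45454564/644809 = -1268246123629/644809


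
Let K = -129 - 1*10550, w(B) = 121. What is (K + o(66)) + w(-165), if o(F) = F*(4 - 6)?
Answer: -10690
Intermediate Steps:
o(F) = -2*F (o(F) = F*(-2) = -2*F)
K = -10679 (K = -129 - 10550 = -10679)
(K + o(66)) + w(-165) = (-10679 - 2*66) + 121 = (-10679 - 132) + 121 = -10811 + 121 = -10690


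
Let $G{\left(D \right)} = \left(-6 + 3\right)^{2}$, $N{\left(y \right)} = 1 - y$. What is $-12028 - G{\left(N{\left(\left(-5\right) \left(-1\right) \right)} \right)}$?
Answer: $-12037$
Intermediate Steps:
$G{\left(D \right)} = 9$ ($G{\left(D \right)} = \left(-3\right)^{2} = 9$)
$-12028 - G{\left(N{\left(\left(-5\right) \left(-1\right) \right)} \right)} = -12028 - 9 = -12037$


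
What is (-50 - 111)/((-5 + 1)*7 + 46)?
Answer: -161/18 ≈ -8.9444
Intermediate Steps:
(-50 - 111)/((-5 + 1)*7 + 46) = -161/(-4*7 + 46) = -161/(-28 + 46) = -161/18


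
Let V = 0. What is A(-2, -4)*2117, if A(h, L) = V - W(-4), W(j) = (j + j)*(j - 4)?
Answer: -135488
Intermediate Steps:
W(j) = 2*j*(-4 + j) (W(j) = (2*j)*(-4 + j) = 2*j*(-4 + j))
A(h, L) = -64 (A(h, L) = 0 - 2*(-4)*(-4 - 4) = 0 - 2*(-4)*(-8) = 0 - 1*64 = 0 - 64 = -64)
A(-2, -4)*2117 = -64*2117 = -135488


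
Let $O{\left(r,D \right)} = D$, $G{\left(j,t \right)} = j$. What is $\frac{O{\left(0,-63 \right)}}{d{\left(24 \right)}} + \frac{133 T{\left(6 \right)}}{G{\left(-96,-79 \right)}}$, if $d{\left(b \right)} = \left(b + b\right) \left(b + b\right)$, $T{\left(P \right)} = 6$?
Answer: $- \frac{2135}{256} \approx -8.3398$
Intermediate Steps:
$d{\left(b \right)} = 4 b^{2}$ ($d{\left(b \right)} = 2 b 2 b = 4 b^{2}$)
$\frac{O{\left(0,-63 \right)}}{d{\left(24 \right)}} + \frac{133 T{\left(6 \right)}}{G{\left(-96,-79 \right)}} = - \frac{63}{4 \cdot 24^{2}} + \frac{133 \cdot 6}{-96} = - \frac{63}{4 \cdot 576} + 798 \left(- \frac{1}{96}\right) = - \frac{63}{2304} - \frac{133}{16} = \left(-63\right) \frac{1}{2304} - \frac{133}{16} = - \frac{7}{256} - \frac{133}{16} = - \frac{2135}{256}$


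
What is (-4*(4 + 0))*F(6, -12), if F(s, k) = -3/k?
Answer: -4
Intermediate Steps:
(-4*(4 + 0))*F(6, -12) = (-4*(4 + 0))*(-3/(-12)) = (-4*4)*(-3*(-1/12)) = -16*1/4 = -4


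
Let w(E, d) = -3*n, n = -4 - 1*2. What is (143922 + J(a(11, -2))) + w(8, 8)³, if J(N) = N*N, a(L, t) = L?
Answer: 149875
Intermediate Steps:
n = -6 (n = -4 - 2 = -6)
J(N) = N²
w(E, d) = 18 (w(E, d) = -3*(-6) = 18)
(143922 + J(a(11, -2))) + w(8, 8)³ = (143922 + 11²) + 18³ = (143922 + 121) + 5832 = 144043 + 5832 = 149875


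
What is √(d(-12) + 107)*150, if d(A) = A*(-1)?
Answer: 150*√119 ≈ 1636.3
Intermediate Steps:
d(A) = -A
√(d(-12) + 107)*150 = √(-1*(-12) + 107)*150 = √(12 + 107)*150 = √119*150 = 150*√119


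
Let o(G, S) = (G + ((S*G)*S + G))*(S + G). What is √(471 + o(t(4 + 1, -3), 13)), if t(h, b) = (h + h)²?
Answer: √1932771 ≈ 1390.2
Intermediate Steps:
t(h, b) = 4*h² (t(h, b) = (2*h)² = 4*h²)
o(G, S) = (G + S)*(2*G + G*S²) (o(G, S) = (G + ((G*S)*S + G))*(G + S) = (G + (G*S² + G))*(G + S) = (G + (G + G*S²))*(G + S) = (2*G + G*S²)*(G + S) = (G + S)*(2*G + G*S²))
√(471 + o(t(4 + 1, -3), 13)) = √(471 + (4*(4 + 1)²)*(13³ + 2*(4*(4 + 1)²) + 2*13 + (4*(4 + 1)²)*13²)) = √(471 + (4*5²)*(2197 + 2*(4*5²) + 26 + (4*5²)*169)) = √(471 + (4*25)*(2197 + 2*(4*25) + 26 + (4*25)*169)) = √(471 + 100*(2197 + 2*100 + 26 + 100*169)) = √(471 + 100*(2197 + 200 + 26 + 16900)) = √(471 + 100*19323) = √(471 + 1932300) = √1932771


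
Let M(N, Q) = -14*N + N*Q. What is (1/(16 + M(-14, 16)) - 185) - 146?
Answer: -3973/12 ≈ -331.08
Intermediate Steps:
(1/(16 + M(-14, 16)) - 185) - 146 = (1/(16 - 14*(-14 + 16)) - 185) - 146 = (1/(16 - 14*2) - 185) - 146 = (1/(16 - 28) - 185) - 146 = (1/(-12) - 185) - 146 = (-1/12 - 185) - 146 = -2221/12 - 146 = -3973/12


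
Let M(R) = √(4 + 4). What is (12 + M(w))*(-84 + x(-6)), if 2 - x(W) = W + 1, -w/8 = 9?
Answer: -924 - 154*√2 ≈ -1141.8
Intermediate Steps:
w = -72 (w = -8*9 = -72)
x(W) = 1 - W (x(W) = 2 - (W + 1) = 2 - (1 + W) = 2 + (-1 - W) = 1 - W)
M(R) = 2*√2 (M(R) = √8 = 2*√2)
(12 + M(w))*(-84 + x(-6)) = (12 + 2*√2)*(-84 + (1 - 1*(-6))) = (12 + 2*√2)*(-84 + (1 + 6)) = (12 + 2*√2)*(-84 + 7) = (12 + 2*√2)*(-77) = -924 - 154*√2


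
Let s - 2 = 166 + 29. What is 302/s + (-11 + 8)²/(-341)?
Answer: 101209/67177 ≈ 1.5066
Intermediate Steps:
s = 197 (s = 2 + (166 + 29) = 2 + 195 = 197)
302/s + (-11 + 8)²/(-341) = 302/197 + (-11 + 8)²/(-341) = 302*(1/197) + (-3)²*(-1/341) = 302/197 + 9*(-1/341) = 302/197 - 9/341 = 101209/67177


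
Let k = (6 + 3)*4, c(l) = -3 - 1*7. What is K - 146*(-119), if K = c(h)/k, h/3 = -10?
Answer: 312727/18 ≈ 17374.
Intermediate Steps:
h = -30 (h = 3*(-10) = -30)
c(l) = -10 (c(l) = -3 - 7 = -10)
k = 36 (k = 9*4 = 36)
K = -5/18 (K = -10/36 = -10*1/36 = -5/18 ≈ -0.27778)
K - 146*(-119) = -5/18 - 146*(-119) = -5/18 + 17374 = 312727/18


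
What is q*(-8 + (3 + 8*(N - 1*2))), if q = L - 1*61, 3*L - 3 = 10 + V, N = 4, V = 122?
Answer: -176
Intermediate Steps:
L = 45 (L = 1 + (10 + 122)/3 = 1 + (⅓)*132 = 1 + 44 = 45)
q = -16 (q = 45 - 1*61 = 45 - 61 = -16)
q*(-8 + (3 + 8*(N - 1*2))) = -16*(-8 + (3 + 8*(4 - 1*2))) = -16*(-8 + (3 + 8*(4 - 2))) = -16*(-8 + (3 + 8*2)) = -16*(-8 + (3 + 16)) = -16*(-8 + 19) = -16*11 = -176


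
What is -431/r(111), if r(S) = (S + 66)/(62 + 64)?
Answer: -18102/59 ≈ -306.81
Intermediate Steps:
r(S) = 11/21 + S/126 (r(S) = (66 + S)/126 = (66 + S)*(1/126) = 11/21 + S/126)
-431/r(111) = -431/(11/21 + (1/126)*111) = -431/(11/21 + 37/42) = -431/59/42 = -431*42/59 = -18102/59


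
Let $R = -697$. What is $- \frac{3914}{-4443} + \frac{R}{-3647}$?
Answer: $\frac{17371129}{16203621} \approx 1.0721$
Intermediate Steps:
$- \frac{3914}{-4443} + \frac{R}{-3647} = - \frac{3914}{-4443} - \frac{697}{-3647} = \left(-3914\right) \left(- \frac{1}{4443}\right) - - \frac{697}{3647} = \frac{3914}{4443} + \frac{697}{3647} = \frac{17371129}{16203621}$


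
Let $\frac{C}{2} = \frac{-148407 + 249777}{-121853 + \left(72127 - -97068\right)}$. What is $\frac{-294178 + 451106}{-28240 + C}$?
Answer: $- \frac{1857321344}{334183835} \approx -5.5578$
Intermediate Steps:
$C = \frac{101370}{23671}$ ($C = 2 \frac{-148407 + 249777}{-121853 + \left(72127 - -97068\right)} = 2 \frac{101370}{-121853 + \left(72127 + 97068\right)} = 2 \frac{101370}{-121853 + 169195} = 2 \cdot \frac{101370}{47342} = 2 \cdot 101370 \cdot \frac{1}{47342} = 2 \cdot \frac{50685}{23671} = \frac{101370}{23671} \approx 4.2825$)
$\frac{-294178 + 451106}{-28240 + C} = \frac{-294178 + 451106}{-28240 + \frac{101370}{23671}} = \frac{156928}{- \frac{668367670}{23671}} = 156928 \left(- \frac{23671}{668367670}\right) = - \frac{1857321344}{334183835}$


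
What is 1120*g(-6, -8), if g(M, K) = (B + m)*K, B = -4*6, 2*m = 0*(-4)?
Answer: 215040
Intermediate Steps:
m = 0 (m = (0*(-4))/2 = (½)*0 = 0)
B = -24
g(M, K) = -24*K (g(M, K) = (-24 + 0)*K = -24*K)
1120*g(-6, -8) = 1120*(-24*(-8)) = 1120*192 = 215040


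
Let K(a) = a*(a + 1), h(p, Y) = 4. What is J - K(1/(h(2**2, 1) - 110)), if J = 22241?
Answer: 249899981/11236 ≈ 22241.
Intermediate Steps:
K(a) = a*(1 + a)
J - K(1/(h(2**2, 1) - 110)) = 22241 - (1 + 1/(4 - 110))/(4 - 110) = 22241 - (1 + 1/(-106))/(-106) = 22241 - (-1)*(1 - 1/106)/106 = 22241 - (-1)*105/(106*106) = 22241 - 1*(-105/11236) = 22241 + 105/11236 = 249899981/11236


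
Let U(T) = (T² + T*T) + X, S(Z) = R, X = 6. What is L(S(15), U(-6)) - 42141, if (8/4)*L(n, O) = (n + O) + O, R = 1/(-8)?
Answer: -673009/16 ≈ -42063.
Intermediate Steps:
R = -⅛ ≈ -0.12500
S(Z) = -⅛
U(T) = 6 + 2*T² (U(T) = (T² + T*T) + 6 = (T² + T²) + 6 = 2*T² + 6 = 6 + 2*T²)
L(n, O) = O + n/2 (L(n, O) = ((n + O) + O)/2 = ((O + n) + O)/2 = (n + 2*O)/2 = O + n/2)
L(S(15), U(-6)) - 42141 = ((6 + 2*(-6)²) + (½)*(-⅛)) - 42141 = ((6 + 2*36) - 1/16) - 42141 = ((6 + 72) - 1/16) - 42141 = (78 - 1/16) - 42141 = 1247/16 - 42141 = -673009/16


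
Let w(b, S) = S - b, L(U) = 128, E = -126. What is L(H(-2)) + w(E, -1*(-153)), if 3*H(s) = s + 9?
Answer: 407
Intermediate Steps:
H(s) = 3 + s/3 (H(s) = (s + 9)/3 = (9 + s)/3 = 3 + s/3)
L(H(-2)) + w(E, -1*(-153)) = 128 + (-1*(-153) - 1*(-126)) = 128 + (153 + 126) = 128 + 279 = 407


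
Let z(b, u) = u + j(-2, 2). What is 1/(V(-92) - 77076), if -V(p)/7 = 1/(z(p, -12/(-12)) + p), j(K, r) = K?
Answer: -93/7168061 ≈ -1.2974e-5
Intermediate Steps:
z(b, u) = -2 + u (z(b, u) = u - 2 = -2 + u)
V(p) = -7/(-1 + p) (V(p) = -7/((-2 - 12/(-12)) + p) = -7/((-2 - 12*(-1/12)) + p) = -7/((-2 + 1) + p) = -7/(-1 + p))
1/(V(-92) - 77076) = 1/(-7/(-1 - 92) - 77076) = 1/(-7/(-93) - 77076) = 1/(-7*(-1/93) - 77076) = 1/(7/93 - 77076) = 1/(-7168061/93) = -93/7168061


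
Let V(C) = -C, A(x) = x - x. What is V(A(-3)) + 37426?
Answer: 37426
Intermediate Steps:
A(x) = 0
V(A(-3)) + 37426 = -1*0 + 37426 = 0 + 37426 = 37426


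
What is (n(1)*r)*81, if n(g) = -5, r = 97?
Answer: -39285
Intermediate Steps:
(n(1)*r)*81 = -5*97*81 = -485*81 = -39285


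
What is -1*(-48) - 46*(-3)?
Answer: 186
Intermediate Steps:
-1*(-48) - 46*(-3) = 48 + 138 = 186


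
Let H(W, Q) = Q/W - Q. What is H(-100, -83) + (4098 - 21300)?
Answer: -1711817/100 ≈ -17118.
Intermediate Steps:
H(W, Q) = -Q + Q/W
H(-100, -83) + (4098 - 21300) = (-1*(-83) - 83/(-100)) + (4098 - 21300) = (83 - 83*(-1/100)) - 17202 = (83 + 83/100) - 17202 = 8383/100 - 17202 = -1711817/100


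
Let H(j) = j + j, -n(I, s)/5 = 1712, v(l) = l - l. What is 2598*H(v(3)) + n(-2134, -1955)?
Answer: -8560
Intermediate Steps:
v(l) = 0
n(I, s) = -8560 (n(I, s) = -5*1712 = -8560)
H(j) = 2*j
2598*H(v(3)) + n(-2134, -1955) = 2598*(2*0) - 8560 = 2598*0 - 8560 = 0 - 8560 = -8560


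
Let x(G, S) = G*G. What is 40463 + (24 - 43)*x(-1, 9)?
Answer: 40444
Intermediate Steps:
x(G, S) = G**2
40463 + (24 - 43)*x(-1, 9) = 40463 + (24 - 43)*(-1)**2 = 40463 - 19*1 = 40463 - 19 = 40444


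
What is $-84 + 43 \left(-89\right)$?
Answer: $-3911$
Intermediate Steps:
$-84 + 43 \left(-89\right) = -84 - 3827 = -3911$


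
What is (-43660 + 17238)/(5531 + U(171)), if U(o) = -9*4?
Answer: -26422/5495 ≈ -4.8084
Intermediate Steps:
U(o) = -36
(-43660 + 17238)/(5531 + U(171)) = (-43660 + 17238)/(5531 - 36) = -26422/5495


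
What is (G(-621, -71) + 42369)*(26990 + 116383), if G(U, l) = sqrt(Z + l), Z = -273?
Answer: 6074570637 + 286746*I*sqrt(86) ≈ 6.0746e+9 + 2.6592e+6*I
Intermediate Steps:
G(U, l) = sqrt(-273 + l)
(G(-621, -71) + 42369)*(26990 + 116383) = (sqrt(-273 - 71) + 42369)*(26990 + 116383) = (sqrt(-344) + 42369)*143373 = (2*I*sqrt(86) + 42369)*143373 = (42369 + 2*I*sqrt(86))*143373 = 6074570637 + 286746*I*sqrt(86)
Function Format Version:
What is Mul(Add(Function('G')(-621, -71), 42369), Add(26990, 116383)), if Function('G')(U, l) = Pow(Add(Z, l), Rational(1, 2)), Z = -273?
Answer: Add(6074570637, Mul(286746, I, Pow(86, Rational(1, 2)))) ≈ Add(6.0746e+9, Mul(2.6592e+6, I))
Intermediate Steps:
Function('G')(U, l) = Pow(Add(-273, l), Rational(1, 2))
Mul(Add(Function('G')(-621, -71), 42369), Add(26990, 116383)) = Mul(Add(Pow(Add(-273, -71), Rational(1, 2)), 42369), Add(26990, 116383)) = Mul(Add(Pow(-344, Rational(1, 2)), 42369), 143373) = Mul(Add(Mul(2, I, Pow(86, Rational(1, 2))), 42369), 143373) = Mul(Add(42369, Mul(2, I, Pow(86, Rational(1, 2)))), 143373) = Add(6074570637, Mul(286746, I, Pow(86, Rational(1, 2))))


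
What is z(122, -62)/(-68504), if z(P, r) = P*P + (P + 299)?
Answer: -15305/68504 ≈ -0.22342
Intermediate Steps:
z(P, r) = 299 + P + P² (z(P, r) = P² + (299 + P) = 299 + P + P²)
z(122, -62)/(-68504) = (299 + 122 + 122²)/(-68504) = (299 + 122 + 14884)*(-1/68504) = 15305*(-1/68504) = -15305/68504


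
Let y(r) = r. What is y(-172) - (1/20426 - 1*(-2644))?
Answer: -57519617/20426 ≈ -2816.0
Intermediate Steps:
y(-172) - (1/20426 - 1*(-2644)) = -172 - (1/20426 - 1*(-2644)) = -172 - (1/20426 + 2644) = -172 - 1*54006345/20426 = -172 - 54006345/20426 = -57519617/20426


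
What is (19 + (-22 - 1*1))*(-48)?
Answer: 192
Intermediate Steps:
(19 + (-22 - 1*1))*(-48) = (19 + (-22 - 1))*(-48) = (19 - 23)*(-48) = -4*(-48) = 192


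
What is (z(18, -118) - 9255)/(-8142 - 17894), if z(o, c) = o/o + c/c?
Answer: 9253/26036 ≈ 0.35539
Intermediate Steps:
z(o, c) = 2 (z(o, c) = 1 + 1 = 2)
(z(18, -118) - 9255)/(-8142 - 17894) = (2 - 9255)/(-8142 - 17894) = -9253/(-26036) = -9253*(-1/26036) = 9253/26036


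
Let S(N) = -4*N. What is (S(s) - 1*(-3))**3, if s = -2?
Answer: 1331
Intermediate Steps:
(S(s) - 1*(-3))**3 = (-4*(-2) - 1*(-3))**3 = (8 + 3)**3 = 11**3 = 1331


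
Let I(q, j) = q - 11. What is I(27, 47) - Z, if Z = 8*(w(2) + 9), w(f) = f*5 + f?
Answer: -152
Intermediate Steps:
w(f) = 6*f (w(f) = 5*f + f = 6*f)
Z = 168 (Z = 8*(6*2 + 9) = 8*(12 + 9) = 8*21 = 168)
I(q, j) = -11 + q
I(27, 47) - Z = (-11 + 27) - 1*168 = 16 - 168 = -152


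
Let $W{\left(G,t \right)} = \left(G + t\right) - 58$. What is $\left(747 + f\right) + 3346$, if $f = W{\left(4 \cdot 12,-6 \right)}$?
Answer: $4077$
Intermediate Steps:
$W{\left(G,t \right)} = -58 + G + t$
$f = -16$ ($f = -58 + 4 \cdot 12 - 6 = -58 + 48 - 6 = -16$)
$\left(747 + f\right) + 3346 = \left(747 - 16\right) + 3346 = 731 + 3346 = 4077$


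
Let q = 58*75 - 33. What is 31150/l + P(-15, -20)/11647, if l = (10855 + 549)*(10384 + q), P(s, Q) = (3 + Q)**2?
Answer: 24406856503/976310962994 ≈ 0.024999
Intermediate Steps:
q = 4317 (q = 4350 - 33 = 4317)
l = 167650204 (l = (10855 + 549)*(10384 + 4317) = 11404*14701 = 167650204)
31150/l + P(-15, -20)/11647 = 31150/167650204 + (3 - 20)**2/11647 = 31150*(1/167650204) + (-17)**2*(1/11647) = 15575/83825102 + 289*(1/11647) = 15575/83825102 + 289/11647 = 24406856503/976310962994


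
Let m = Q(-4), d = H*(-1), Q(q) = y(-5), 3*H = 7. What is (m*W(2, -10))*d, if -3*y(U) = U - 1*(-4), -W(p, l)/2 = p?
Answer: 28/9 ≈ 3.1111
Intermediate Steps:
H = 7/3 (H = (1/3)*7 = 7/3 ≈ 2.3333)
W(p, l) = -2*p
y(U) = -4/3 - U/3 (y(U) = -(U - 1*(-4))/3 = -(U + 4)/3 = -(4 + U)/3 = -4/3 - U/3)
Q(q) = 1/3 (Q(q) = -4/3 - 1/3*(-5) = -4/3 + 5/3 = 1/3)
d = -7/3 (d = (7/3)*(-1) = -7/3 ≈ -2.3333)
m = 1/3 ≈ 0.33333
(m*W(2, -10))*d = ((-2*2)/3)*(-7/3) = ((1/3)*(-4))*(-7/3) = -4/3*(-7/3) = 28/9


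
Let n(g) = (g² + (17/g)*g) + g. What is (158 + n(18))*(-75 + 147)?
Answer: 37224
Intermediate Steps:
n(g) = 17 + g + g² (n(g) = (g² + 17) + g = (17 + g²) + g = 17 + g + g²)
(158 + n(18))*(-75 + 147) = (158 + (17 + 18 + 18²))*(-75 + 147) = (158 + (17 + 18 + 324))*72 = (158 + 359)*72 = 517*72 = 37224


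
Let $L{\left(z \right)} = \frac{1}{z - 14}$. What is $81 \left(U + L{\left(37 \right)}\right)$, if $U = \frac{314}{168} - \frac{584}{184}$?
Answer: $- \frac{65799}{644} \approx -102.17$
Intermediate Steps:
$U = - \frac{2521}{1932}$ ($U = 314 \cdot \frac{1}{168} - \frac{73}{23} = \frac{157}{84} - \frac{73}{23} = - \frac{2521}{1932} \approx -1.3049$)
$L{\left(z \right)} = \frac{1}{-14 + z}$
$81 \left(U + L{\left(37 \right)}\right) = 81 \left(- \frac{2521}{1932} + \frac{1}{-14 + 37}\right) = 81 \left(- \frac{2521}{1932} + \frac{1}{23}\right) = 81 \left(- \frac{2437}{1932}\right) = - \frac{65799}{644}$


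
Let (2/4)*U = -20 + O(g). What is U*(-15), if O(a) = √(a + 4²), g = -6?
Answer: 600 - 30*√10 ≈ 505.13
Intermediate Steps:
O(a) = √(16 + a) (O(a) = √(a + 16) = √(16 + a))
U = -40 + 2*√10 (U = 2*(-20 + √(16 - 6)) = 2*(-20 + √10) = -40 + 2*√10 ≈ -33.675)
U*(-15) = (-40 + 2*√10)*(-15) = 600 - 30*√10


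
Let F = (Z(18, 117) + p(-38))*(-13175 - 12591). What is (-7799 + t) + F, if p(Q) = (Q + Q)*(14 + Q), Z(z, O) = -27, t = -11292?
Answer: -46320593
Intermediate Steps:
p(Q) = 2*Q*(14 + Q) (p(Q) = (2*Q)*(14 + Q) = 2*Q*(14 + Q))
F = -46301502 (F = (-27 + 2*(-38)*(14 - 38))*(-13175 - 12591) = (-27 + 2*(-38)*(-24))*(-25766) = (-27 + 1824)*(-25766) = 1797*(-25766) = -46301502)
(-7799 + t) + F = (-7799 - 11292) - 46301502 = -19091 - 46301502 = -46320593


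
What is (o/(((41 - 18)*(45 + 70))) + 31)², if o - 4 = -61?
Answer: 6713835844/6996025 ≈ 959.66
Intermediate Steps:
o = -57 (o = 4 - 61 = -57)
(o/(((41 - 18)*(45 + 70))) + 31)² = (-57*1/((41 - 18)*(45 + 70)) + 31)² = (-57/(23*115) + 31)² = (-57/2645 + 31)² = (81938/2645)² = 6713835844/6996025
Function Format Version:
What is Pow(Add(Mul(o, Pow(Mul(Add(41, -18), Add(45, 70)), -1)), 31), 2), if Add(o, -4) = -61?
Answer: Rational(6713835844, 6996025) ≈ 959.66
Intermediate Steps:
o = -57 (o = Add(4, -61) = -57)
Pow(Add(Mul(o, Pow(Mul(Add(41, -18), Add(45, 70)), -1)), 31), 2) = Pow(Add(Mul(-57, Pow(Mul(Add(41, -18), Add(45, 70)), -1)), 31), 2) = Pow(Add(Mul(-57, Pow(Mul(23, 115), -1)), 31), 2) = Pow(Add(Mul(-57, Pow(2645, -1)), 31), 2) = Pow(Add(Mul(-57, Rational(1, 2645)), 31), 2) = Pow(Add(Rational(-57, 2645), 31), 2) = Pow(Rational(81938, 2645), 2) = Rational(6713835844, 6996025)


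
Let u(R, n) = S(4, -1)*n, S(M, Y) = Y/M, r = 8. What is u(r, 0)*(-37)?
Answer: 0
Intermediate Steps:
u(R, n) = -n/4 (u(R, n) = (-1/4)*n = (-1*¼)*n = -n/4)
u(r, 0)*(-37) = -¼*0*(-37) = 0*(-37) = 0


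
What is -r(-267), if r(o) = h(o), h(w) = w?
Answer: 267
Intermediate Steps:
r(o) = o
-r(-267) = -1*(-267) = 267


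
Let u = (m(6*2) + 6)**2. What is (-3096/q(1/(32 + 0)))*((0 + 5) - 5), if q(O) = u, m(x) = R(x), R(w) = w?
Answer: 0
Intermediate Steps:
m(x) = x
u = 324 (u = (6*2 + 6)**2 = (12 + 6)**2 = 18**2 = 324)
q(O) = 324
(-3096/q(1/(32 + 0)))*((0 + 5) - 5) = (-3096/324)*((0 + 5) - 5) = (-3096*1/324)*(5 - 5) = -86/9*0 = 0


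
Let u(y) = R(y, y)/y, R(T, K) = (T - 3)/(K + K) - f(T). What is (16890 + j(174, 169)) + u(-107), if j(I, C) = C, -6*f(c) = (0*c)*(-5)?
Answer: 195308436/11449 ≈ 17059.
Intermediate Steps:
f(c) = 0 (f(c) = -0*c*(-5)/6 = -0*(-5) = -1/6*0 = 0)
R(T, K) = (-3 + T)/(2*K) (R(T, K) = (T - 3)/(K + K) - 1*0 = (-3 + T)/((2*K)) + 0 = (-3 + T)*(1/(2*K)) + 0 = (-3 + T)/(2*K) + 0 = (-3 + T)/(2*K))
u(y) = (-3 + y)/(2*y**2) (u(y) = ((-3 + y)/(2*y))/y = (-3 + y)/(2*y**2))
(16890 + j(174, 169)) + u(-107) = (16890 + 169) + (1/2)*(-3 - 107)/(-107)**2 = 17059 + (1/2)*(1/11449)*(-110) = 17059 - 55/11449 = 195308436/11449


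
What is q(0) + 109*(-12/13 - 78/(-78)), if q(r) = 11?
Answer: 252/13 ≈ 19.385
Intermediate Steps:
q(0) + 109*(-12/13 - 78/(-78)) = 11 + 109*(-12/13 - 78/(-78)) = 11 + 109*(-12*1/13 - 78*(-1/78)) = 11 + 109*(-12/13 + 1) = 11 + 109*(1/13) = 11 + 109/13 = 252/13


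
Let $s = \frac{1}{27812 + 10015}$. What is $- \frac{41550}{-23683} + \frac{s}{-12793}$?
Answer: $\frac{1827900879397}{1041881506083} \approx 1.7544$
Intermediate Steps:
$s = \frac{1}{37827} \approx 2.6436 \cdot 10^{-5}$
$- \frac{41550}{-23683} + \frac{s}{-12793} = - \frac{41550}{-23683} + \frac{1}{37827 \left(-12793\right)} = \left(-41550\right) \left(- \frac{1}{23683}\right) + \frac{1}{37827} \left(- \frac{1}{12793}\right) = \frac{41550}{23683} - \frac{1}{483920811} = \frac{1827900879397}{1041881506083}$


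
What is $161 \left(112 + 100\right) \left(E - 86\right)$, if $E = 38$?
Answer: $-1638336$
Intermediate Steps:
$161 \left(112 + 100\right) \left(E - 86\right) = 161 \left(112 + 100\right) \left(38 - 86\right) = 161 \cdot 212 \left(-48\right) = 161 \left(-10176\right) = -1638336$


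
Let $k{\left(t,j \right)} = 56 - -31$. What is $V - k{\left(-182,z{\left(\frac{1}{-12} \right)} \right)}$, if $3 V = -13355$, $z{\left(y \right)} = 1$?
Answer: $- \frac{13616}{3} \approx -4538.7$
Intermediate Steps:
$V = - \frac{13355}{3}$ ($V = \frac{1}{3} \left(-13355\right) = - \frac{13355}{3} \approx -4451.7$)
$k{\left(t,j \right)} = 87$ ($k{\left(t,j \right)} = 56 + 31 = 87$)
$V - k{\left(-182,z{\left(\frac{1}{-12} \right)} \right)} = - \frac{13355}{3} - 87 = - \frac{13616}{3}$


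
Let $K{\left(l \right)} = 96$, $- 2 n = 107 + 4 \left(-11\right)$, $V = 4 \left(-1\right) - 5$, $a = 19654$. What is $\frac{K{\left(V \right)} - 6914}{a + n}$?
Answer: $- \frac{13636}{39245} \approx -0.34746$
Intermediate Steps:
$V = -9$ ($V = -4 - 5 = -9$)
$n = - \frac{63}{2}$ ($n = - \frac{107 + 4 \left(-11\right)}{2} = - \frac{107 - 44}{2} = \left(- \frac{1}{2}\right) 63 = - \frac{63}{2} \approx -31.5$)
$\frac{K{\left(V \right)} - 6914}{a + n} = \frac{96 - 6914}{19654 - \frac{63}{2}} = - \frac{6818}{\frac{39245}{2}} = \left(-6818\right) \frac{2}{39245} = - \frac{13636}{39245}$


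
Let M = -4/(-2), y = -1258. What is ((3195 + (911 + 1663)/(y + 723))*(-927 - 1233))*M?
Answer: -1474632864/107 ≈ -1.3782e+7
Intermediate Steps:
M = 2 (M = -4*(-1/2) = 2)
((3195 + (911 + 1663)/(y + 723))*(-927 - 1233))*M = ((3195 + (911 + 1663)/(-1258 + 723))*(-927 - 1233))*2 = ((3195 + 2574/(-535))*(-2160))*2 = ((3195 + 2574*(-1/535))*(-2160))*2 = ((3195 - 2574/535)*(-2160))*2 = ((1706751/535)*(-2160))*2 = -737316432/107*2 = -1474632864/107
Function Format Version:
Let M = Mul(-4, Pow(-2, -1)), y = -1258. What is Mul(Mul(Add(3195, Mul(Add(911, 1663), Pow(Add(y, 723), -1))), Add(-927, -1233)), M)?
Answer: Rational(-1474632864, 107) ≈ -1.3782e+7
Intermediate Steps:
M = 2 (M = Mul(-4, Rational(-1, 2)) = 2)
Mul(Mul(Add(3195, Mul(Add(911, 1663), Pow(Add(y, 723), -1))), Add(-927, -1233)), M) = Mul(Mul(Add(3195, Mul(Add(911, 1663), Pow(Add(-1258, 723), -1))), Add(-927, -1233)), 2) = Mul(Mul(Add(3195, Mul(2574, Pow(-535, -1))), -2160), 2) = Mul(Mul(Add(3195, Mul(2574, Rational(-1, 535))), -2160), 2) = Mul(Mul(Add(3195, Rational(-2574, 535)), -2160), 2) = Mul(Mul(Rational(1706751, 535), -2160), 2) = Mul(Rational(-737316432, 107), 2) = Rational(-1474632864, 107)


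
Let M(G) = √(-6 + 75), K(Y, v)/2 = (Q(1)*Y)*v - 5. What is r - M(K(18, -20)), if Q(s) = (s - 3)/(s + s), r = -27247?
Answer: -27247 - √69 ≈ -27255.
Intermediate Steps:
Q(s) = (-3 + s)/(2*s) (Q(s) = (-3 + s)/((2*s)) = (-3 + s)*(1/(2*s)) = (-3 + s)/(2*s))
K(Y, v) = -10 - 2*Y*v (K(Y, v) = 2*((((½)*(-3 + 1)/1)*Y)*v - 5) = 2*((((½)*1*(-2))*Y)*v - 5) = 2*((-Y)*v - 5) = 2*(-Y*v - 5) = 2*(-5 - Y*v) = -10 - 2*Y*v)
M(G) = √69
r - M(K(18, -20)) = -27247 - √69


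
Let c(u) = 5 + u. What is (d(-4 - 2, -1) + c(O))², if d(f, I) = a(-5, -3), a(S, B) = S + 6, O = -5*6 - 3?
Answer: 729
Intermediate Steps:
O = -33 (O = -30 - 3 = -33)
a(S, B) = 6 + S
d(f, I) = 1 (d(f, I) = 6 - 5 = 1)
(d(-4 - 2, -1) + c(O))² = (1 + (5 - 33))² = (1 - 28)² = (-27)² = 729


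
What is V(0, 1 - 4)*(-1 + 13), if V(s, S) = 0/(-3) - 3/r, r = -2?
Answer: 18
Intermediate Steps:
V(s, S) = 3/2 (V(s, S) = 0/(-3) - 3/(-2) = 0*(-1/3) - 3*(-1/2) = 0 + 3/2 = 3/2)
V(0, 1 - 4)*(-1 + 13) = 3*(-1 + 13)/2 = (3/2)*12 = 18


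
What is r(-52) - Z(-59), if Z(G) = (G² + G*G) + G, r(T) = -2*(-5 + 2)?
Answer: -6897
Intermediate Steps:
r(T) = 6 (r(T) = -2*(-3) = 6)
Z(G) = G + 2*G² (Z(G) = (G² + G²) + G = 2*G² + G = G + 2*G²)
r(-52) - Z(-59) = 6 - (-59)*(1 + 2*(-59)) = 6 - (-59)*(1 - 118) = 6 - (-59)*(-117) = 6 - 1*6903 = 6 - 6903 = -6897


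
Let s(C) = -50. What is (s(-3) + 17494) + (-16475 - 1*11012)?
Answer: -10043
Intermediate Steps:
(s(-3) + 17494) + (-16475 - 1*11012) = (-50 + 17494) + (-16475 - 1*11012) = 17444 + (-16475 - 11012) = 17444 - 27487 = -10043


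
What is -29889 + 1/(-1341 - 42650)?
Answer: -1314847000/43991 ≈ -29889.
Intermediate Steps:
-29889 + 1/(-1341 - 42650) = -29889 + 1/(-43991) = -29889 - 1/43991 = -1314847000/43991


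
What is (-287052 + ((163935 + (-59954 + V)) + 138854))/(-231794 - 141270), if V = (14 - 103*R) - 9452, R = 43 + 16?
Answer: 14933/93266 ≈ 0.16011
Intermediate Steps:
R = 59
V = -15515 (V = (14 - 103*59) - 9452 = (14 - 6077) - 9452 = -6063 - 9452 = -15515)
(-287052 + ((163935 + (-59954 + V)) + 138854))/(-231794 - 141270) = (-287052 + ((163935 + (-59954 - 15515)) + 138854))/(-231794 - 141270) = (-287052 + ((163935 - 75469) + 138854))/(-373064) = (-287052 + (88466 + 138854))*(-1/373064) = (-287052 + 227320)*(-1/373064) = -59732*(-1/373064) = 14933/93266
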